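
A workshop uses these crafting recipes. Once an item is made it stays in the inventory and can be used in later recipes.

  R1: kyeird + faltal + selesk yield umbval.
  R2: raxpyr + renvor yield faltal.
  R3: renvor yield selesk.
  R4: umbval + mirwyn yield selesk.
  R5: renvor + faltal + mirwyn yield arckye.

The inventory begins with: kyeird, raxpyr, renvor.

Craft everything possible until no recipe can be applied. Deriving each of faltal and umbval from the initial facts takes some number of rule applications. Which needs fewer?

faltal

faltal: raxpyr + renvor → faltal (R2). [1 rule application]
umbval: Using R2, raxpyr and renvor make faltal. Using R3, renvor makes selesk. Using R1, kyeird, faltal, and selesk make umbval. [3 rule applications]
faltal needs fewer.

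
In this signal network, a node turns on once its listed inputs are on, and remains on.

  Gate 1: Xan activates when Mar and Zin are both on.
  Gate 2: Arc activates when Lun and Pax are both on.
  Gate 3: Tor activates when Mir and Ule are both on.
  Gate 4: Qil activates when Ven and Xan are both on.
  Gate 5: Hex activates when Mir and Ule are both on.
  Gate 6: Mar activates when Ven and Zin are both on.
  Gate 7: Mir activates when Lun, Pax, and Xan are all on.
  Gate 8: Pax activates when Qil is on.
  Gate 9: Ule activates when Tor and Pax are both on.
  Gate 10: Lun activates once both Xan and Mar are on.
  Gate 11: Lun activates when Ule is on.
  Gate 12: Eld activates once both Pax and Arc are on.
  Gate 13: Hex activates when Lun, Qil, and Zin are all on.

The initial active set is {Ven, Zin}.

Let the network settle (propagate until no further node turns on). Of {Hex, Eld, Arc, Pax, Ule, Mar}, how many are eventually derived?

5

Gate 6: Ven and Zin on → Mar on.
Mar and Zin are on, so Xan activates (Gate 1).
Ven and Xan are on, so Qil activates (Gate 4).
Xan and Mar are on, so Lun activates (Gate 10).
Qil is on, so Pax activates (Gate 8).
Lun, Qil, and Zin are on, so Hex activates (Gate 13).
Lun and Pax are on, so Arc activates (Gate 2).
Pax and Arc are on, so Eld activates (Gate 12).
Hex: reached.
Eld: reached.
Arc: reached.
Pax: reached.
Ule would need Tor and Pax (Gate 9), but Tor never turns on.
Mar: reached.
Reached: Hex, Eld, Arc, Pax, and Mar — 5 of the 6.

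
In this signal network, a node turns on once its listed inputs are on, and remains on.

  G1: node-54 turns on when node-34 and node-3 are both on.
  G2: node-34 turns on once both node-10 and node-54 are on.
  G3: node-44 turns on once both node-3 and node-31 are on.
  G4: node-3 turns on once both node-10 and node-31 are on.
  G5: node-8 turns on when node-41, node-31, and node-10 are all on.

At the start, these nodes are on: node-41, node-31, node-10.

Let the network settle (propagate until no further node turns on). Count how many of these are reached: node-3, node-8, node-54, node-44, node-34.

G4: node-10 and node-31 on → node-3 on.
G5: node-41, node-31, and node-10 on → node-8 on.
G3: node-3 and node-31 on → node-44 on.
node-3: reached.
node-8: reached.
node-54 would need node-34 and node-3 (G1), but node-34 never turns on.
node-44: reached.
node-34 would need node-10 and node-54 (G2), but node-54 never turns on.
Reached: node-3, node-8, and node-44 — 3 of the 5.

3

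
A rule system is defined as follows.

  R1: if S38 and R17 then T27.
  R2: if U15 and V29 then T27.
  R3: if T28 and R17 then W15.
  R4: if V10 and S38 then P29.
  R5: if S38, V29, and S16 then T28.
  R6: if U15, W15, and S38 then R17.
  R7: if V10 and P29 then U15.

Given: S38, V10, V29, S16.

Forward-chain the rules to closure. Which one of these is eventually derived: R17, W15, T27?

T27

V10 and S38 hold, so P29 follows (R4).
V10 and P29 hold, so U15 follows (R7).
From U15 and V29, R2 gives T27.
W15 would need T28 and R17 (R3), but R17 is never established. R17 would need U15, W15, and S38 (R6), but W15 is never established.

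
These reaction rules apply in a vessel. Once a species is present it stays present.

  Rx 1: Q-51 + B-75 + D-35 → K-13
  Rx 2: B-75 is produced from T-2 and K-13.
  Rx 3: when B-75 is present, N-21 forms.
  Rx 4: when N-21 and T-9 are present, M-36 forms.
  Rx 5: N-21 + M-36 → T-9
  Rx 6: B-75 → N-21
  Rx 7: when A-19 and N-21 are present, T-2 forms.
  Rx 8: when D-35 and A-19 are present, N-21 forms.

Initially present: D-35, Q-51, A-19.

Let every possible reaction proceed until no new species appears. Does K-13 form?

K-13 would need Q-51, B-75, and D-35 (Rx 1), but B-75 never forms.

No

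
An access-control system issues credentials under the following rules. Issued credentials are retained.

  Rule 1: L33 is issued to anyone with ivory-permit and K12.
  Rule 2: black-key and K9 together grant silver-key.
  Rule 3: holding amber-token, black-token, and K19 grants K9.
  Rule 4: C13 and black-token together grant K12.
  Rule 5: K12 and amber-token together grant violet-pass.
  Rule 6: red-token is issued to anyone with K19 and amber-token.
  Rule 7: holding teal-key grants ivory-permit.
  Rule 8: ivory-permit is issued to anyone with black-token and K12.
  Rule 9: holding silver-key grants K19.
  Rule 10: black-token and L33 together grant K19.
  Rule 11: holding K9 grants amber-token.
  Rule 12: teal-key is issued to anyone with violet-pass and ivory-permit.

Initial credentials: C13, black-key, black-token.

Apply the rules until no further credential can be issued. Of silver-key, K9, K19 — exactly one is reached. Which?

K19

Holding C13 and black-token grants K12 (Rule 4).
Holding black-token and K12 grants ivory-permit (Rule 8).
Holding ivory-permit and K12 grants L33 (Rule 1).
Holding black-token and L33 grants K19 (Rule 10).
silver-key would need black-key and K9 (Rule 2), but K9 is never granted. K9 would need amber-token, black-token, and K19 (Rule 3), but amber-token is never granted.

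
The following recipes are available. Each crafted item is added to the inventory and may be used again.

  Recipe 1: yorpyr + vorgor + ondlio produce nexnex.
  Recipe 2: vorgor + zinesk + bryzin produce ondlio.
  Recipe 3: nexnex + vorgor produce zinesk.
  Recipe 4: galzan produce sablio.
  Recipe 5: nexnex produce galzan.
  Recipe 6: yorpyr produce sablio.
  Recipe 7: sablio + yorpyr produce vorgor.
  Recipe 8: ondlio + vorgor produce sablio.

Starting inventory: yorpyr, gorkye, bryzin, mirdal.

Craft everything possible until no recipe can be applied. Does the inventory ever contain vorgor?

Using Recipe 6, yorpyr makes sablio.
Using Recipe 7, sablio and yorpyr make vorgor.

Yes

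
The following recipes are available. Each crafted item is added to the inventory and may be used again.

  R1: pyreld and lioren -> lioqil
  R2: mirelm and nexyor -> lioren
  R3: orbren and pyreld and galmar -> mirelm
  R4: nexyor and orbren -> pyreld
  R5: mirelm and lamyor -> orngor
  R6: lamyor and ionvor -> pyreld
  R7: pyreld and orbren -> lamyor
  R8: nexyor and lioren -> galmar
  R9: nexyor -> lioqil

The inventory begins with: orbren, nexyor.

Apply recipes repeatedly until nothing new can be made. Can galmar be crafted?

No

galmar would need nexyor and lioren (R8), but lioren is never obtained.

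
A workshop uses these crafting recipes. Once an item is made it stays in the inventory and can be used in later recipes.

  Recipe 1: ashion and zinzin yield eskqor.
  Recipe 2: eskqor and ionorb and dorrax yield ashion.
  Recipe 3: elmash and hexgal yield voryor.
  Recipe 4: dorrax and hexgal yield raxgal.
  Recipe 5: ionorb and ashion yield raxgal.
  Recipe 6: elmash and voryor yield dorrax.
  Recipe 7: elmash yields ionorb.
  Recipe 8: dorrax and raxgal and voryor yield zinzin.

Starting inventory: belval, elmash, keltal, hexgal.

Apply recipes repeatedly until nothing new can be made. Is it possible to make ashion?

ashion would need eskqor, ionorb, and dorrax (Recipe 2), but eskqor is never obtained.

No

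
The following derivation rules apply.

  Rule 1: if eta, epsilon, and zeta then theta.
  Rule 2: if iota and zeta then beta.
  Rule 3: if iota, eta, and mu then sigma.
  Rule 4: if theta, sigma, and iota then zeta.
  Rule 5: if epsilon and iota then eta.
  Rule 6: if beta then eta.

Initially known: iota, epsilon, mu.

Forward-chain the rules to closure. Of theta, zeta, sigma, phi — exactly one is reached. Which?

epsilon and iota hold, so eta follows (Rule 5).
From iota, eta, and mu, Rule 3 gives sigma.
No rule produces phi, and it is not given. zeta would need theta, sigma, and iota (Rule 4), but theta is never established. theta would need eta, epsilon, and zeta (Rule 1), but zeta is never established.

sigma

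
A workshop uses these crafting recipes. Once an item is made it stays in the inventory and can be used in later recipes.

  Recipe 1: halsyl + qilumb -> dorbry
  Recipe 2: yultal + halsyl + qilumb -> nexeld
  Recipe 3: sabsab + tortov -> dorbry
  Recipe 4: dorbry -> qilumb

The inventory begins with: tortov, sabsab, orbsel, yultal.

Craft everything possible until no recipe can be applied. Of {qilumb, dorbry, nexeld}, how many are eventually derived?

2

Using Recipe 3, sabsab and tortov make dorbry.
dorbry -> qilumb (Recipe 4).
qilumb: reached.
dorbry: reached.
nexeld would need yultal, halsyl, and qilumb (Recipe 2), but halsyl is never obtained.
Reached: qilumb and dorbry — 2 of the 3.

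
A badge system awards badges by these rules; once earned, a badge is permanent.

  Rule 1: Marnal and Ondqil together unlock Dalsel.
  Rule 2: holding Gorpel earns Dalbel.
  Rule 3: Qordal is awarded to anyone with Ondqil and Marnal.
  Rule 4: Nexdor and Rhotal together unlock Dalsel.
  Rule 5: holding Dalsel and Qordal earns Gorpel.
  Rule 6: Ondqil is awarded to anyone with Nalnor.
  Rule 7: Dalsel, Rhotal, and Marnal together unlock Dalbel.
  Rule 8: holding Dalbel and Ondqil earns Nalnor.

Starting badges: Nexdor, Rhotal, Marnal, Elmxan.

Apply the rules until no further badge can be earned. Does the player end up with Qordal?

No

Qordal would need Ondqil and Marnal (Rule 3), but Ondqil is never earned.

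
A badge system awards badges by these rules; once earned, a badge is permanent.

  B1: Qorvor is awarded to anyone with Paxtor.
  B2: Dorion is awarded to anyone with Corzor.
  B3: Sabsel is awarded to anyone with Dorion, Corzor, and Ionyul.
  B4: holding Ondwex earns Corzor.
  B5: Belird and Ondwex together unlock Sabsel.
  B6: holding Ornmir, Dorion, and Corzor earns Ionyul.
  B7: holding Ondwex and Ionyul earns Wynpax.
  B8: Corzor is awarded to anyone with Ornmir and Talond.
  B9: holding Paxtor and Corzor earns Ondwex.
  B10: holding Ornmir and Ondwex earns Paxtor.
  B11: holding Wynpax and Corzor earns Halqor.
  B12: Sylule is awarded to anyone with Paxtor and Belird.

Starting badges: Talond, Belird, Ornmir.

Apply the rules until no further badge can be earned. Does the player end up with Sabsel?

With Ornmir and Talond, Corzor is earned (B8).
With Corzor, Dorion is earned (B2).
With Ornmir, Dorion, and Corzor, Ionyul is earned (B6).
With Dorion, Corzor, and Ionyul, Sabsel is earned (B3).

Yes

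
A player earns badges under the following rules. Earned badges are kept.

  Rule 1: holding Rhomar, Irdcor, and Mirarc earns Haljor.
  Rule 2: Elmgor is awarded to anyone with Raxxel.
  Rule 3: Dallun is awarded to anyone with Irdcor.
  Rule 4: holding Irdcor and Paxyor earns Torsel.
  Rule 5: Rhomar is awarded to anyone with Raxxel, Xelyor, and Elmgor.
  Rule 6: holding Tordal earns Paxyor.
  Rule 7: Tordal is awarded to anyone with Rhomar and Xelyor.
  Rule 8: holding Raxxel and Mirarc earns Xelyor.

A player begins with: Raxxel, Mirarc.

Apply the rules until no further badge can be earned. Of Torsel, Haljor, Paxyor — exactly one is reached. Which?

Paxyor

With Raxxel and Mirarc, Xelyor is earned (Rule 8).
With Raxxel, Elmgor is earned (Rule 2).
With Raxxel, Xelyor, and Elmgor, Rhomar is earned (Rule 5).
With Rhomar and Xelyor, Tordal is earned (Rule 7).
With Tordal, Paxyor is earned (Rule 6).
Torsel would need Irdcor and Paxyor (Rule 4), but Irdcor is never earned. Haljor would need Rhomar, Irdcor, and Mirarc (Rule 1), but Irdcor is never earned.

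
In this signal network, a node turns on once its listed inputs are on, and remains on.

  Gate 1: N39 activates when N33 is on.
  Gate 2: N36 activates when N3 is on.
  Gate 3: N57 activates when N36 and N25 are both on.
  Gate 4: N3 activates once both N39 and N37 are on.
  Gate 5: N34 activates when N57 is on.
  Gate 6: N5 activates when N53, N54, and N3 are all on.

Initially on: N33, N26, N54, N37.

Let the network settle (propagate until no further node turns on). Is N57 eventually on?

N57 would need N36 and N25 (Gate 3), but N25 never turns on.

No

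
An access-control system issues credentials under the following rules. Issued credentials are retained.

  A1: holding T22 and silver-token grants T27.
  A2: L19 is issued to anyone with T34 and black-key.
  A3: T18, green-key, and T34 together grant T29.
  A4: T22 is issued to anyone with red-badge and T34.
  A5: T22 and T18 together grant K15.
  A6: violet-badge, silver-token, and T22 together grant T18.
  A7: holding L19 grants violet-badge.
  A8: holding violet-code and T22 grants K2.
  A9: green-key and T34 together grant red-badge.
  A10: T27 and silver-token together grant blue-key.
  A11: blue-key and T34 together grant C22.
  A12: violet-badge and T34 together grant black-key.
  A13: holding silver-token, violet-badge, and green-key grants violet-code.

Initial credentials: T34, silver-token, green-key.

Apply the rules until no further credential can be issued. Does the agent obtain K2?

No

K2 would need violet-code and T22 (A8), but violet-code is never granted.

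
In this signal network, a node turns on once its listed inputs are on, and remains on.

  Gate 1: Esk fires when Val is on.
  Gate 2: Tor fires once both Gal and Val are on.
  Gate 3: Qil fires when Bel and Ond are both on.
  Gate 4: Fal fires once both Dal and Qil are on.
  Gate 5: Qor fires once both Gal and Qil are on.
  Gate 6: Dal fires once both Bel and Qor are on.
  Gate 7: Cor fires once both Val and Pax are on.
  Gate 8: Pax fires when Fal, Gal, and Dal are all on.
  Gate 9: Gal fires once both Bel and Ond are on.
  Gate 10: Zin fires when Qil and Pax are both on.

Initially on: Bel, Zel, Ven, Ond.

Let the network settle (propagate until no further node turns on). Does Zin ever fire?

Gate 9: Bel and Ond on → Gal on.
Gate 3: Bel and Ond on → Qil on.
Gate 5: Gal and Qil on → Qor on.
Bel and Qor are on, so Dal fires (Gate 6).
Gate 4: Dal and Qil on → Fal on.
Gate 8: Fal, Gal, and Dal on → Pax on.
Qil and Pax are on, so Zin fires (Gate 10).

Yes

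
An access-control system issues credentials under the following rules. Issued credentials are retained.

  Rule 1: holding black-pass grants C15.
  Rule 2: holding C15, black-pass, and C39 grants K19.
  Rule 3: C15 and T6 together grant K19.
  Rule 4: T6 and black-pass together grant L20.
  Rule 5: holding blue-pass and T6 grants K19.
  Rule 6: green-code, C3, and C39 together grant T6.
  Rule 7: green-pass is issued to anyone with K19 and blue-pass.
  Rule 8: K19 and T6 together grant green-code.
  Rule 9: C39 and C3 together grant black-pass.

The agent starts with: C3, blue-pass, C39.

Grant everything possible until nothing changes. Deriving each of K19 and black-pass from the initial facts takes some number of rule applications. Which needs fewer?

black-pass: Holding C39 and C3 grants black-pass (Rule 9). [1 rule application]
K19: Holding C39 and C3 grants black-pass (Rule 9). Holding black-pass grants C15 (Rule 1). Holding C15, black-pass, and C39 grants K19 (Rule 2). [3 rule applications]
black-pass needs fewer.

black-pass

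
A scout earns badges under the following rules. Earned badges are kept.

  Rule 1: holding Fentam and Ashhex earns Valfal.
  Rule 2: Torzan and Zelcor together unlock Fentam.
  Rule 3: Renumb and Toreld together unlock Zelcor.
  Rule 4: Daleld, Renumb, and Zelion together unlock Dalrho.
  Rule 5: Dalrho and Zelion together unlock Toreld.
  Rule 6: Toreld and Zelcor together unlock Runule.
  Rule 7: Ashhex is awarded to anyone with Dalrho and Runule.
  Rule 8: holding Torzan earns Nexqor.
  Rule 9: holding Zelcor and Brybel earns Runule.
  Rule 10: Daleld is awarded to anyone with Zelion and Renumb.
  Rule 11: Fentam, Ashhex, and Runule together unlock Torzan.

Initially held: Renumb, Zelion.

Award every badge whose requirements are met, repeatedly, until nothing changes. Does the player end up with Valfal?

Valfal would need Fentam and Ashhex (Rule 1), but Fentam is never earned.

No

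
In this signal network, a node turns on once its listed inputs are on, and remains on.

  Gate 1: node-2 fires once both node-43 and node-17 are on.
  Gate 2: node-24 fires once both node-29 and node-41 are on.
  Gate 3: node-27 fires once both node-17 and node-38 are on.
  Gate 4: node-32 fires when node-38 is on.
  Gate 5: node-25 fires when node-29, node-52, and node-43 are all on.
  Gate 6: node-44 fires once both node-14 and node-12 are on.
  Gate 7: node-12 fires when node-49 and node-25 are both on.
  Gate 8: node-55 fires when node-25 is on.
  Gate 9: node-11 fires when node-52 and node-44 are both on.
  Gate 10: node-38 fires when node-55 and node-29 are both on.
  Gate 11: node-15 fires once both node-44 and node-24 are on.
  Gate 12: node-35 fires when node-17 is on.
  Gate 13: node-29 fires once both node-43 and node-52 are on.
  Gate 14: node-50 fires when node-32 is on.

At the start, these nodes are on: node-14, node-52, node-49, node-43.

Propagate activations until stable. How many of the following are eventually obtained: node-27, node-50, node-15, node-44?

2

node-43 and node-52 are on, so node-29 fires (Gate 13).
node-29, node-52, and node-43 are on, so node-25 fires (Gate 5).
Gate 8: node-25 on → node-55 on.
Gate 7: node-49 and node-25 on → node-12 on.
node-14 and node-12 are on, so node-44 fires (Gate 6).
Gate 10: node-55 and node-29 on → node-38 on.
Gate 4: node-38 on → node-32 on.
node-32 is on, so node-50 fires (Gate 14).
node-27 would need node-17 and node-38 (Gate 3), but node-17 never turns on.
node-50: reached.
node-15 would need node-44 and node-24 (Gate 11), but node-24 never turns on.
node-44: reached.
Reached: node-50 and node-44 — 2 of the 4.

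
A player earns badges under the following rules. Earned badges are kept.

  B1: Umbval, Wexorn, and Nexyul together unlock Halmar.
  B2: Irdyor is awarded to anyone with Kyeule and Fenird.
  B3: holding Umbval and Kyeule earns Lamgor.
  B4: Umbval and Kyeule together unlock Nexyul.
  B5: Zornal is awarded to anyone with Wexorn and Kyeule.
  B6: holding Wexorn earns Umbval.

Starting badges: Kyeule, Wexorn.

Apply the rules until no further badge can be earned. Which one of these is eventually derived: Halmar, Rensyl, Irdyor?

With Wexorn, Umbval is earned (B6).
With Umbval and Kyeule, Nexyul is earned (B4).
With Umbval, Wexorn, and Nexyul, Halmar is earned (B1).
Irdyor would need Kyeule and Fenird (B2), but Fenird is never earned. No rule produces Rensyl, and it is not given.

Halmar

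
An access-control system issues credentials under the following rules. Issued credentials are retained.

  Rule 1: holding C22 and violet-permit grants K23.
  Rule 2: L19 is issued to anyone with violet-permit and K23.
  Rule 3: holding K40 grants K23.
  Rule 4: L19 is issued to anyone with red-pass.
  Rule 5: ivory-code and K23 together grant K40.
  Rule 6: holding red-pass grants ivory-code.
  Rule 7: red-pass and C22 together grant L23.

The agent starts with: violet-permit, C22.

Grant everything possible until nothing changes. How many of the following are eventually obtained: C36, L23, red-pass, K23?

1

Holding C22 and violet-permit grants K23 (Rule 1).
No rule produces C36, and it is not given.
L23 would need red-pass and C22 (Rule 7), but red-pass is never granted.
No rule produces red-pass, and it is not given.
K23: reached.
Reached: K23 — 1 of the 4.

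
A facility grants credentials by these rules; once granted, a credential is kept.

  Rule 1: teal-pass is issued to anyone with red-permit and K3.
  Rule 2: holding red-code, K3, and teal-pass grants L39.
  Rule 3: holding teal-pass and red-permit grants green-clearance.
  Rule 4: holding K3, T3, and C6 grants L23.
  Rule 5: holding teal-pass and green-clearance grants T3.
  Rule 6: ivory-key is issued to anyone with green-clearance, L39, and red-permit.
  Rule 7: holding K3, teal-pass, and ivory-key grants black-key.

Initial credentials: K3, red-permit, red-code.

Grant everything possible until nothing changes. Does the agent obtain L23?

No

L23 would need K3, T3, and C6 (Rule 4), but C6 is never granted.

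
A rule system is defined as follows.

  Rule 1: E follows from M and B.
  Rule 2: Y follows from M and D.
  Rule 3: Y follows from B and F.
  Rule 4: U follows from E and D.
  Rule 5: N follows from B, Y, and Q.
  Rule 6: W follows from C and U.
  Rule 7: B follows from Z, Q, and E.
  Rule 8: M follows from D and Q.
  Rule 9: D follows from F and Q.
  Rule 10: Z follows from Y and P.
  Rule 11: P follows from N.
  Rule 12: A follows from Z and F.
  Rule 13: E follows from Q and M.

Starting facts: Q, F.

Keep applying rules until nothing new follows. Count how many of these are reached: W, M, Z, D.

2

F and Q hold, so D follows (Rule 9).
D and Q hold, so M follows (Rule 8).
W would need C and U (Rule 6), but C is never established.
M: reached.
Z would need Y and P (Rule 10), but P is never established.
D: reached.
Reached: M and D — 2 of the 4.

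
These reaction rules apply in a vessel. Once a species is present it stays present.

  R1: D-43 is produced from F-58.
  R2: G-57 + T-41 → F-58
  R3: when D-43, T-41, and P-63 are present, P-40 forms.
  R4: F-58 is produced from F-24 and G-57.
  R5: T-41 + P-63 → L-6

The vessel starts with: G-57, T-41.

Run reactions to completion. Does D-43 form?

Yes

G-57 and T-41 present → F-58 forms (R2).
F-58 present → D-43 forms (R1).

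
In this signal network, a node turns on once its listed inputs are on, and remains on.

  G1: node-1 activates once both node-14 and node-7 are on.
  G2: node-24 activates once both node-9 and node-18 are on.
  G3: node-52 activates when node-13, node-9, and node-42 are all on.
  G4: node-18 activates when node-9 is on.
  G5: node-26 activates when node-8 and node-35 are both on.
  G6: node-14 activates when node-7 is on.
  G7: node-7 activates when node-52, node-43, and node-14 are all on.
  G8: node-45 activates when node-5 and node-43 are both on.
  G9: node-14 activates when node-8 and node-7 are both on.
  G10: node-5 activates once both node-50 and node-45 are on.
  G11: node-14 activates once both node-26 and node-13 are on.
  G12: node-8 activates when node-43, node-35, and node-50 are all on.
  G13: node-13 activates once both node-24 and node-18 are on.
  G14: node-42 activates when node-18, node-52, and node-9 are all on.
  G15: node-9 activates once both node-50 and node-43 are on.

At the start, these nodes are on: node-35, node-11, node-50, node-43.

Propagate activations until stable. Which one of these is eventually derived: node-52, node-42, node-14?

node-14

node-43, node-35, and node-50 are on, so node-8 activates (G12).
G15: node-50 and node-43 on → node-9 on.
node-9 is on, so node-18 activates (G4).
node-8 and node-35 are on, so node-26 activates (G5).
G2: node-9 and node-18 on → node-24 on.
node-24 and node-18 are on, so node-13 activates (G13).
node-26 and node-13 are on, so node-14 activates (G11).
node-42 would need node-18, node-52, and node-9 (G14), but node-52 never turns on. node-52 would need node-13, node-9, and node-42 (G3), but node-42 never turns on.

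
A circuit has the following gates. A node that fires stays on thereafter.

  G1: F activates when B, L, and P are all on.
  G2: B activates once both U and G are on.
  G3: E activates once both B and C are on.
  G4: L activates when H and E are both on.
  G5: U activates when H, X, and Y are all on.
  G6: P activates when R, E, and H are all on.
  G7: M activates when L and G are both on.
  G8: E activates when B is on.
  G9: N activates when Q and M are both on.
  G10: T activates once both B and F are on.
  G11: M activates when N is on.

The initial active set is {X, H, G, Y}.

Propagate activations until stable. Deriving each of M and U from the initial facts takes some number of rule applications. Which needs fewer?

U: G5: H, X, and Y on → U on. [1 rule application]
M: H, X, and Y are on, so U activates (G5). U and G are on, so B activates (G2). B is on, so E activates (G8). G4: H and E on → L on. L and G are on, so M activates (G7). [5 rule applications]
U needs fewer.

U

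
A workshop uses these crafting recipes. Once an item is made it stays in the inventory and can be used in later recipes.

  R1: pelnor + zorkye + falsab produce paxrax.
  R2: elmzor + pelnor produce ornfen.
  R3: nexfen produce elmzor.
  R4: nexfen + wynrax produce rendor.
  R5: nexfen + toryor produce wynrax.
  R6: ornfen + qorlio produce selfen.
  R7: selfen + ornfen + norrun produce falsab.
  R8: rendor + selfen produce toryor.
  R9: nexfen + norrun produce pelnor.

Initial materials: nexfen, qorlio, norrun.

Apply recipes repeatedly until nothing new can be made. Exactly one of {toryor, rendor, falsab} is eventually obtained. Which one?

Using R3, nexfen makes elmzor.
Using R9, nexfen and norrun make pelnor.
elmzor + pelnor → ornfen (R2).
ornfen + qorlio → selfen (R6).
Using R7, selfen, ornfen, and norrun make falsab.
toryor would need rendor and selfen (R8), but rendor is never obtained. rendor would need nexfen and wynrax (R4), but wynrax is never obtained.

falsab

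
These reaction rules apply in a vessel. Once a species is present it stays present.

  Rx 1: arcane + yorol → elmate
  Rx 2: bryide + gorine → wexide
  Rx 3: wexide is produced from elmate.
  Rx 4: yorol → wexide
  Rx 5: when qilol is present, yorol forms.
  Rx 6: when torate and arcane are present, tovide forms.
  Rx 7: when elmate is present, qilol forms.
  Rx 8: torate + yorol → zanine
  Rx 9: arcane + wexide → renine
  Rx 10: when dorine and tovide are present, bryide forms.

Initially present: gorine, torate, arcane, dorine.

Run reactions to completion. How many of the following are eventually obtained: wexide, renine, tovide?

torate and arcane present → tovide forms (Rx 6).
dorine and tovide present → bryide forms (Rx 10).
bryide and gorine present → wexide forms (Rx 2).
arcane and wexide present → renine forms (Rx 9).
wexide: reached.
renine: reached.
tovide: reached.
All 3 are reached.

3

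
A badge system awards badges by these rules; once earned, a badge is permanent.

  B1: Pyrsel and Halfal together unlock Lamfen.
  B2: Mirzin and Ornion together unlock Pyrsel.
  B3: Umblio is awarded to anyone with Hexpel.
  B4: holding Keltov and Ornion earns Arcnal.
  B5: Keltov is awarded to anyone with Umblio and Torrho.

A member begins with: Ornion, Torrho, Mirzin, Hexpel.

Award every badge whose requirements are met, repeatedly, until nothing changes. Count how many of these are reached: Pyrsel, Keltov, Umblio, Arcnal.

4

With Hexpel, Umblio is earned (B3).
With Mirzin and Ornion, Pyrsel is earned (B2).
With Umblio and Torrho, Keltov is earned (B5).
With Keltov and Ornion, Arcnal is earned (B4).
Pyrsel: reached.
Keltov: reached.
Umblio: reached.
Arcnal: reached.
All 4 are reached.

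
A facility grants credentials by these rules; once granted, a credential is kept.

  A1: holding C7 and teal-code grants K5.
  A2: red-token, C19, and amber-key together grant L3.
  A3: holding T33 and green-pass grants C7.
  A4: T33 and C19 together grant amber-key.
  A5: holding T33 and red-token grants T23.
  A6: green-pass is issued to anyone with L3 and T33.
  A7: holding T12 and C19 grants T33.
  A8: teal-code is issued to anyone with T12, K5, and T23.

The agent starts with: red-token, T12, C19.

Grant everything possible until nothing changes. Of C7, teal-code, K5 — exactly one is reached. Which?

C7

Holding T12 and C19 grants T33 (A7).
Holding T33 and C19 grants amber-key (A4).
Holding red-token, C19, and amber-key grants L3 (A2).
Holding L3 and T33 grants green-pass (A6).
Holding T33 and green-pass grants C7 (A3).
teal-code would need T12, K5, and T23 (A8), but K5 is never granted. K5 would need C7 and teal-code (A1), but teal-code is never granted.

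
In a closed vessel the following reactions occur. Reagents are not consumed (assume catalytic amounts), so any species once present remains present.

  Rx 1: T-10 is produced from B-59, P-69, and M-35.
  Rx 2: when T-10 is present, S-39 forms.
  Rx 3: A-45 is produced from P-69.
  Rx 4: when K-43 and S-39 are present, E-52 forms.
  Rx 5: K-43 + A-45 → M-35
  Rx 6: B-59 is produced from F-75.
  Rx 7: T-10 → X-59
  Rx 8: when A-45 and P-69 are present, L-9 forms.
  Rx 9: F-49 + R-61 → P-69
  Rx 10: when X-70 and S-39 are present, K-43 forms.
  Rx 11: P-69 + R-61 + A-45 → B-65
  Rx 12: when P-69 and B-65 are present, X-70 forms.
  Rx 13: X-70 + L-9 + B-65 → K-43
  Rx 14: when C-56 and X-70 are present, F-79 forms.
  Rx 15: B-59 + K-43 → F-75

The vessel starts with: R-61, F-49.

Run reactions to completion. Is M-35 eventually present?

Yes

F-49 and R-61 present → P-69 forms (Rx 9).
P-69 present → A-45 forms (Rx 3).
P-69, R-61, and A-45 present → B-65 forms (Rx 11).
A-45 and P-69 present → L-9 forms (Rx 8).
P-69 and B-65 present → X-70 forms (Rx 12).
X-70, L-9, and B-65 present → K-43 forms (Rx 13).
K-43 and A-45 present → M-35 forms (Rx 5).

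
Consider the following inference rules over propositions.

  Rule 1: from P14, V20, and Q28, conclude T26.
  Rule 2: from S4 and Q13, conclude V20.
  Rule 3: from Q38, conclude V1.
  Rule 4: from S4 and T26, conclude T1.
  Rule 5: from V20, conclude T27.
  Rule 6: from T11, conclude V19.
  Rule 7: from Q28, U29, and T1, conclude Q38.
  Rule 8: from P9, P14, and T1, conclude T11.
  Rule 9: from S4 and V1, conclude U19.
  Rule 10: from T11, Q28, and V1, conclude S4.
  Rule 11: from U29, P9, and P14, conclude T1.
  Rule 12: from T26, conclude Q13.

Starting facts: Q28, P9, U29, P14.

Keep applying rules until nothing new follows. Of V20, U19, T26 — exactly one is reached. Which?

U19

From U29, P9, and P14, Rule 11 gives T1.
P9, P14, and T1 hold, so T11 follows (Rule 8).
Q28, U29, and T1 hold, so Q38 follows (Rule 7).
From Q38, Rule 3 gives V1.
T11, Q28, and V1 hold, so S4 follows (Rule 10).
From S4 and V1, Rule 9 gives U19.
T26 would need P14, V20, and Q28 (Rule 1), but V20 is never established. V20 would need S4 and Q13 (Rule 2), but Q13 is never established.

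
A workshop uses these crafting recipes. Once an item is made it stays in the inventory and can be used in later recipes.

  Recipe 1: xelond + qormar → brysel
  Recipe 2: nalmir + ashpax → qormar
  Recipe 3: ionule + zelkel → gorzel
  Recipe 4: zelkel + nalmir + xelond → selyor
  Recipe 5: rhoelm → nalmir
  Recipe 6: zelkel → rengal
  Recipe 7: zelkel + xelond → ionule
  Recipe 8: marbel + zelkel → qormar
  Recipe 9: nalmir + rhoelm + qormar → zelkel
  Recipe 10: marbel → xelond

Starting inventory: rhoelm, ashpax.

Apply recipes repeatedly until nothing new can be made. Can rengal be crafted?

Yes

Using Recipe 5, rhoelm makes nalmir.
Using Recipe 2, nalmir and ashpax make qormar.
Using Recipe 9, nalmir, rhoelm, and qormar make zelkel.
zelkel → rengal (Recipe 6).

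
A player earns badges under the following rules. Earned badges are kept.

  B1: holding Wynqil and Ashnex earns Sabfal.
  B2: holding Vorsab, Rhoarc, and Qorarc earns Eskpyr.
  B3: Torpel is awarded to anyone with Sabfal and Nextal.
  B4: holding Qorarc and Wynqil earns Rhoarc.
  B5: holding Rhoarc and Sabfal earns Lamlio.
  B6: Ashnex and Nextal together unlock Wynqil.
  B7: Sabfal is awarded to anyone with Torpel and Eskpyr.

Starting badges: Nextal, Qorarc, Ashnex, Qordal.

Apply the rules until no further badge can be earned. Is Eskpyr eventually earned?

Eskpyr would need Vorsab, Rhoarc, and Qorarc (B2), but Vorsab is never earned.

No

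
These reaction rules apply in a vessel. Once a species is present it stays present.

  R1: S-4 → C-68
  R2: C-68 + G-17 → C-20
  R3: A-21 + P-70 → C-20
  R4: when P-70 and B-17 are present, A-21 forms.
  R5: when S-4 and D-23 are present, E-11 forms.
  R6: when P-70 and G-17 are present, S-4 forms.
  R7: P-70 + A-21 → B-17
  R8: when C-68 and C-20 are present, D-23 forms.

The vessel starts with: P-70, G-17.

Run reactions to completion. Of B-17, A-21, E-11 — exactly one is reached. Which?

E-11

P-70 and G-17 present → S-4 forms (R6).
S-4 present → C-68 forms (R1).
C-68 and G-17 present → C-20 forms (R2).
C-68 and C-20 present → D-23 forms (R8).
S-4 and D-23 present → E-11 forms (R5).
B-17 would need P-70 and A-21 (R7), but A-21 never forms. A-21 would need P-70 and B-17 (R4), but B-17 never forms.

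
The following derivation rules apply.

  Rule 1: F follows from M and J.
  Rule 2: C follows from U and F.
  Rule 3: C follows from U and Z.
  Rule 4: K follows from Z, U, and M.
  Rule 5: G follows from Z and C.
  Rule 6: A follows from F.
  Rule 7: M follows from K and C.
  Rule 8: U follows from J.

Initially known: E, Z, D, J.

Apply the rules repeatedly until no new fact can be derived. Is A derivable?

No

A would need F (Rule 6), but F is never established.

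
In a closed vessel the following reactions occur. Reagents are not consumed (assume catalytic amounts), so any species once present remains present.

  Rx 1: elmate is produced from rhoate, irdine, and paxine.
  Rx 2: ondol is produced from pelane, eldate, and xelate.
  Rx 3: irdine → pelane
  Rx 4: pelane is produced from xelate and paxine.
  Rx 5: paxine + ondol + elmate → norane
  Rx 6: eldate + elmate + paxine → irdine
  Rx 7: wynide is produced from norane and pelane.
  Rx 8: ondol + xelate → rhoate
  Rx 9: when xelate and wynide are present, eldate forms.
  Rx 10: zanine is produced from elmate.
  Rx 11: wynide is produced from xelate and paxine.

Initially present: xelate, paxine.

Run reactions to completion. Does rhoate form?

xelate and paxine present → pelane forms (Rx 4).
xelate and paxine present → wynide forms (Rx 11).
xelate and wynide present → eldate forms (Rx 9).
pelane, eldate, and xelate present → ondol forms (Rx 2).
ondol and xelate present → rhoate forms (Rx 8).

Yes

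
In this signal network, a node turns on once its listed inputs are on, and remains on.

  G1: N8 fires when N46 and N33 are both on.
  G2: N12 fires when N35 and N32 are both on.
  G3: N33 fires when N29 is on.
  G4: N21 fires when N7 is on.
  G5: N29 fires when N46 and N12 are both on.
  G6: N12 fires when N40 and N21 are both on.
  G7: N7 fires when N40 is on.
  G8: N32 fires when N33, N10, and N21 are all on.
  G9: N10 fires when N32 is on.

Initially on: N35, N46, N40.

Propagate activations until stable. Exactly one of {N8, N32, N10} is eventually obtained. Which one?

G7: N40 on → N7 on.
G4: N7 on → N21 on.
G6: N40 and N21 on → N12 on.
G5: N46 and N12 on → N29 on.
N29 is on, so N33 fires (G3).
N46 and N33 are on, so N8 fires (G1).
N10 would need N32 (G9), but N32 never turns on. N32 would need N33, N10, and N21 (G8), but N10 never turns on.

N8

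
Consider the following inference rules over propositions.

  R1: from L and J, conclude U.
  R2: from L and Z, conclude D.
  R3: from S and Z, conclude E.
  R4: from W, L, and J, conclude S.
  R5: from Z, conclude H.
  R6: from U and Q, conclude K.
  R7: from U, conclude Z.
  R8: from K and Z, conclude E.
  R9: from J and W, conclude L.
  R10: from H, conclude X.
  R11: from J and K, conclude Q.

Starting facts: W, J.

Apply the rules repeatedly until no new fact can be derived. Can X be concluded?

Yes

J and W hold, so L follows (R9).
From L and J, R1 gives U.
From U, R7 gives Z.
From Z, R5 gives H.
From H, R10 gives X.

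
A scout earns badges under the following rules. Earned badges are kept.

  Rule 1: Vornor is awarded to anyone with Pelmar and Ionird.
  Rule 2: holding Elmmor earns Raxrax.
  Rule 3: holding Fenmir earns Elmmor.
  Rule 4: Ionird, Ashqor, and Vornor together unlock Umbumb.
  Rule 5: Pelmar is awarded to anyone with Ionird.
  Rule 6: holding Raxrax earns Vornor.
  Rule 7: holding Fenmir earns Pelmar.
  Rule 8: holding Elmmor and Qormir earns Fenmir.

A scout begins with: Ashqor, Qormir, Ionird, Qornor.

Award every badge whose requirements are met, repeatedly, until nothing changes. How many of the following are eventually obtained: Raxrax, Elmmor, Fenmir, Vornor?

1

With Ionird, Pelmar is earned (Rule 5).
With Pelmar and Ionird, Vornor is earned (Rule 1).
Raxrax would need Elmmor (Rule 2), but Elmmor is never earned.
Elmmor would need Fenmir (Rule 3), but Fenmir is never earned.
Fenmir would need Elmmor and Qormir (Rule 8), but Elmmor is never earned.
Vornor: reached.
Reached: Vornor — 1 of the 4.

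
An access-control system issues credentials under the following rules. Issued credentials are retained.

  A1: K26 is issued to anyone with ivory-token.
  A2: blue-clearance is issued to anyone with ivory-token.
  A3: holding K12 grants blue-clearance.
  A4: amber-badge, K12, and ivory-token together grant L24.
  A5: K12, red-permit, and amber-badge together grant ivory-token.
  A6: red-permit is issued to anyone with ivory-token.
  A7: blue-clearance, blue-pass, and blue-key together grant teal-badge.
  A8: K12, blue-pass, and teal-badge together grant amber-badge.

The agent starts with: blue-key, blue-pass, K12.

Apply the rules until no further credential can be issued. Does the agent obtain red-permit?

No

red-permit would need ivory-token (A6), but ivory-token is never granted.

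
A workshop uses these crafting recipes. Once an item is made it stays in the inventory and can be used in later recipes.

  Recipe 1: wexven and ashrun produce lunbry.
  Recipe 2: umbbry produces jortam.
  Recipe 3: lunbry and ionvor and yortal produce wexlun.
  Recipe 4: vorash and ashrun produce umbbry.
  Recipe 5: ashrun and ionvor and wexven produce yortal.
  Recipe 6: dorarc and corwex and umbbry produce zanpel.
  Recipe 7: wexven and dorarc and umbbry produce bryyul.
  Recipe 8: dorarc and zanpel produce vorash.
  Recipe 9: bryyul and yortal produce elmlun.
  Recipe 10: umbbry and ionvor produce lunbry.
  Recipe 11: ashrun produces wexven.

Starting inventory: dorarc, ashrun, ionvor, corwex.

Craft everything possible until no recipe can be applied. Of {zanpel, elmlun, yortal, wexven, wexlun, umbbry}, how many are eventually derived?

3

ashrun → wexven (Recipe 11).
ashrun and ionvor and wexven → yortal (Recipe 5).
wexven and ashrun → lunbry (Recipe 1).
Using Recipe 3, lunbry, ionvor, and yortal make wexlun.
zanpel would need dorarc, corwex, and umbbry (Recipe 6), but umbbry is never obtained.
elmlun would need bryyul and yortal (Recipe 9), but bryyul is never obtained.
yortal: reached.
wexven: reached.
wexlun: reached.
umbbry would need vorash and ashrun (Recipe 4), but vorash is never obtained.
Reached: yortal, wexven, and wexlun — 3 of the 6.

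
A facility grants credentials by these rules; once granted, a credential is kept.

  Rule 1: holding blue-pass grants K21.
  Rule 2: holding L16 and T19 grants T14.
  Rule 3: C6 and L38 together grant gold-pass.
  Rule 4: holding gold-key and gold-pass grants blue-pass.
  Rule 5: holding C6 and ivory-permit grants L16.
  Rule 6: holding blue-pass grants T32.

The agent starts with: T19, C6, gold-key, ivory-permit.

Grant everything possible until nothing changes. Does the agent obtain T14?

Yes

Holding C6 and ivory-permit grants L16 (Rule 5).
Holding L16 and T19 grants T14 (Rule 2).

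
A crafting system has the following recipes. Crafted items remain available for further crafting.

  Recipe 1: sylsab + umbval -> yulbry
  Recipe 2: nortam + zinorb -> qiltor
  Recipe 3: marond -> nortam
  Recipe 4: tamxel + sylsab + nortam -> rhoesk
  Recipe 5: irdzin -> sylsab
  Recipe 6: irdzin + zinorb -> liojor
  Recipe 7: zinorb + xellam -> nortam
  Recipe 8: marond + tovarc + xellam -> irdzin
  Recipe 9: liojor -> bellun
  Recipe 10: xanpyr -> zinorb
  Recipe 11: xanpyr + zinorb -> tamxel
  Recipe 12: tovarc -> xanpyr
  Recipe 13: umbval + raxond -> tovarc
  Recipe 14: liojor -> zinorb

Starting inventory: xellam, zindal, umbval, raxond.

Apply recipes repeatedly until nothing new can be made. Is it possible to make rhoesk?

rhoesk would need tamxel, sylsab, and nortam (Recipe 4), but sylsab is never obtained.

No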